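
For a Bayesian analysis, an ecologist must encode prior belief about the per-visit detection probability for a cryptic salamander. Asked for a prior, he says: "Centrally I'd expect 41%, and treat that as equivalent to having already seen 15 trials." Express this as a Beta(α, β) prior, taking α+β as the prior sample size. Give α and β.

α = 6.15, β = 8.85

Under the effective-sample-size interpretation, Beta(α, β) has prior mean α/(α+β) and prior sample size α+β.
So α+β = 15 and α/(α+β) = 0.41, giving α = 0.41·15 = 6.15 and β = 15 − 6.15 = 8.85.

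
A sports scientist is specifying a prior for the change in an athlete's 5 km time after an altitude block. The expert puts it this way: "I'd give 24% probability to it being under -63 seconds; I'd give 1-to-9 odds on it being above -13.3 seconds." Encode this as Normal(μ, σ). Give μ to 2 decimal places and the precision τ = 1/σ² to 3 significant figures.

μ = -45.34, τ = 0.0016

For Normal(μ,σ), the p-quantile is μ + z_p·σ. Here z_{0.24} = -0.7063, z_{0.9} = 1.282.
So -63 = μ − 0.7063σ and -13.3 = μ + 1.282σ.
Subtracting: σ = (-13.3 − -63)/(1.282 − (-0.7063)) = 25.00.
Then μ = -63 − (-0.7063)·25.00 = -45.34.
Precision τ = 1/σ² = 1/25² = 0.0016.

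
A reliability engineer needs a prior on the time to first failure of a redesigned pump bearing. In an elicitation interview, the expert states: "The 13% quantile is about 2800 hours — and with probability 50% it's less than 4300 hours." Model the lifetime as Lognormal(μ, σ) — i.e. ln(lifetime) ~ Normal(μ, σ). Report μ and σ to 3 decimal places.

μ ≈ 8.366, σ ≈ 0.381

If T ~ Lognormal(μ,σ) then ln T ~ Normal(μ,σ), so the p-quantile of ln T is μ + z_p·σ.
ln(2800) = 7.937 and ln(4300) = 8.366; z_{0.13} = -1.126, z_{0.5} = 0.
σ = (8.366 − 7.937)/(0 − (-1.126)) = 0.381.
μ = 7.937 − (-1.126)·0.381 = 8.366.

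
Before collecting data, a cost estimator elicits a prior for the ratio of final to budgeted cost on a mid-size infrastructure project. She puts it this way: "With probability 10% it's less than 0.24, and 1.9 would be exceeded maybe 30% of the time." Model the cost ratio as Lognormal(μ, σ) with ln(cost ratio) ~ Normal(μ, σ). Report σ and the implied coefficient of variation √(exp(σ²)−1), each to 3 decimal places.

If T ~ Lognormal(μ,σ) then ln T ~ Normal(μ,σ), so the p-quantile of ln T is μ + z_p·σ.
ln(0.24) = -1.427 and ln(1.9) = 0.6419; z_{0.1} = -1.282, z_{0.7} = 0.5244.
σ = (0.6419 − -1.427)/(0.5244 − (-1.282)) = 1.146.
μ = -1.427 − (-1.282)·1.146 = 0.041.
CV = √(exp(σ²)−1) = √(exp(1.3125)−1) = 1.648.

σ ≈ 1.146, CV ≈ 1.648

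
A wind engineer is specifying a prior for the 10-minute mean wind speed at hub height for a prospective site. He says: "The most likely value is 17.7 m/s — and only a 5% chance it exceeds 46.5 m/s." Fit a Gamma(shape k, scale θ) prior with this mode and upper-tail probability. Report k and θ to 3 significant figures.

Gamma(k,θ) with k>1 has mode (k−1)θ, so θ = 17.7/(k−1).
Need P(X < 46.5) = 0.95 with θ tied to k this way. Start at k = 2, θ = 17.7: P(X<46.5) ≈ 0.738.
Too low — raise k to concentrate. Iterating converges to k ≈ 3.89.
Then θ = 17.7/(3.89−1) ≈ 6.12.

k ≈ 3.89, θ ≈ 6.12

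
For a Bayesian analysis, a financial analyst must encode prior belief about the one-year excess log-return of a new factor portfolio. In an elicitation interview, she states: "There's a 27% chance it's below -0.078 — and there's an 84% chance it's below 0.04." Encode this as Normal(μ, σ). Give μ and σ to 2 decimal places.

For Normal(μ,σ), the p-quantile is μ + z_p·σ. Here z_{0.27} = -0.6128, z_{0.84} = 0.9945.
So -0.078 = μ − 0.6128σ and 0.04 = μ + 0.9945σ.
Subtracting: σ = (0.04 − -0.078)/(0.9945 − (-0.6128)) = 0.07.
Then μ = -0.078 − (-0.6128)·0.07 = -0.03.

μ = -0.03, σ = 0.07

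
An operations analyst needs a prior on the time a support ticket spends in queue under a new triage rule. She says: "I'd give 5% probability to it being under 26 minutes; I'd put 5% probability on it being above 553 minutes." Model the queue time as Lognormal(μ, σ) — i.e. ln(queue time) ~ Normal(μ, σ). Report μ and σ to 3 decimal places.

If T ~ Lognormal(μ,σ) then ln T ~ Normal(μ,σ), so the p-quantile of ln T is μ + z_p·σ.
ln(26) = 3.258 and ln(553) = 6.315; z_{0.05} = -1.645, z_{0.95} = 1.645.
σ = (6.315 − 3.258)/(1.645 − (-1.645)) = 0.929.
μ = 3.258 − (-1.645)·0.929 = 4.787.

μ ≈ 4.787, σ ≈ 0.929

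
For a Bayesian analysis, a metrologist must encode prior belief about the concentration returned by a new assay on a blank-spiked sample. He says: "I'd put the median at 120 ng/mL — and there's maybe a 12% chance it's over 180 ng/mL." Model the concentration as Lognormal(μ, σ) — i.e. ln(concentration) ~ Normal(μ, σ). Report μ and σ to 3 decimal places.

If T ~ Lognormal(μ,σ) then ln T ~ Normal(μ,σ), so the p-quantile of ln T is μ + z_p·σ.
ln(120) = 4.787 and ln(180) = 5.193; z_{0.5} = 0, z_{0.88} = 1.175.
σ = (5.193 − 4.787)/(1.175 − (0)) = 0.345.
μ = 4.787 − (0)·0.345 = 4.787.

μ ≈ 4.787, σ ≈ 0.345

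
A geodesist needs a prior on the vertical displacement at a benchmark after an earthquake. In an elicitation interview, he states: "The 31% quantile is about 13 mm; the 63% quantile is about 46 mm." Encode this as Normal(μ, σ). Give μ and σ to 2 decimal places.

μ = 32.77, σ = 39.87

For Normal(μ,σ), the p-quantile is μ + z_p·σ. Here z_{0.31} = -0.4959, z_{0.63} = 0.3319.
So 13 = μ − 0.4959σ and 46 = μ + 0.3319σ.
Subtracting: σ = (46 − 13)/(0.3319 − (-0.4959)) = 39.87.
Then μ = 13 − (-0.4959)·39.87 = 32.77.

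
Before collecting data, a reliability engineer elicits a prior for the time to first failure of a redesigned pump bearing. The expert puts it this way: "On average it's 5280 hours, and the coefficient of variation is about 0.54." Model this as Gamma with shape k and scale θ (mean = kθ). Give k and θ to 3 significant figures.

For Gamma(k, scale θ): mean = kθ, variance = kθ², so CV = 1/√k.
CV = 0.54, hence k = 1/CV² = 3.43.
Then θ = mean/k = 5280/3.43 = 1540.

k ≈ 3.43, θ ≈ 1540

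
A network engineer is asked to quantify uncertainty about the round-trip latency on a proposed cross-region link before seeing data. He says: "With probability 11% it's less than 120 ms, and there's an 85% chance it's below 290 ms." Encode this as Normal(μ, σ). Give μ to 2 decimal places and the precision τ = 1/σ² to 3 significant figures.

μ = 212.14, τ = 0.000177

The p-quantile of Normal(μ,σ) is μ + z_p·σ, with z_{0.11} = -1.227 and z_{0.85} = 1.036.
Eliminate σ: μ = (z₂·x₁ − z₁·x₂)/(z₂ − z₁) = (1.036·120 − (-1.227)·290)/2.263 = 212.14.
Then σ = (x₂ − x₁)/(z₂ − z₁) = (290 − 120)/2.263 = 75.12.
Precision τ = 1/σ² = 1/75.12² = 0.000177.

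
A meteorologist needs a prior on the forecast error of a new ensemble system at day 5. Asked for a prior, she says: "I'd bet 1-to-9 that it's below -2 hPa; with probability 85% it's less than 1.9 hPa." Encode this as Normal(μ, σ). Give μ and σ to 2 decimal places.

For Normal(μ,σ), the p-quantile is μ + z_p·σ. Here z_{0.1} = -1.282, z_{0.85} = 1.036.
So -2 = μ − 1.282σ and 1.9 = μ + 1.036σ.
Subtracting: σ = (1.9 − -2)/(1.036 − (-1.282)) = 1.68.
Then μ = -2 − (-1.282)·1.68 = 0.16.

μ = 0.16, σ = 1.68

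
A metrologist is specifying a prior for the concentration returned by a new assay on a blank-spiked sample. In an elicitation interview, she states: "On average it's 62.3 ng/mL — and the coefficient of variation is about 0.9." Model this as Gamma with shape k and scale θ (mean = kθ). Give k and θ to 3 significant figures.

k ≈ 1.23, θ ≈ 50.5

For Gamma(k, scale θ): mean = kθ, variance = kθ², so CV = 1/√k.
CV = 0.9, hence k = 1/CV² = 1.23.
Then θ = mean/k = 62.3/1.23 = 50.5.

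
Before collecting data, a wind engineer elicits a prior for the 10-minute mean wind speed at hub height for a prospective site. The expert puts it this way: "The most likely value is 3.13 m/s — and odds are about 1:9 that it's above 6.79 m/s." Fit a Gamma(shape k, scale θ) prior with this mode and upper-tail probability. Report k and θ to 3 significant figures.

k ≈ 4.21, θ ≈ 0.976

Gamma(k,θ) with k>1 has mode (k−1)θ, so θ = 3.13/(k−1).
Need P(X < 6.79) = 0.9 with θ tied to k this way. Start at k = 2, θ = 3.13: P(X<6.79) ≈ 0.638.
Too low — raise k to concentrate. Iterating converges to k ≈ 4.21.
Then θ = 3.13/(4.21−1) ≈ 0.976.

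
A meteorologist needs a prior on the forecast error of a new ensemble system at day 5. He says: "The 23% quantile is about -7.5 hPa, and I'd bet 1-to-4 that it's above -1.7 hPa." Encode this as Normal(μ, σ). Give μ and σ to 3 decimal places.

μ = -4.789, σ = 3.670

The p-quantile of Normal(μ,σ) is μ + z_p·σ, with z_{0.23} = -0.7388 and z_{0.8} = 0.8416.
Eliminate σ: μ = (z₂·x₁ − z₁·x₂)/(z₂ − z₁) = (0.8416·-7.5 − (-0.7388)·-1.7)/1.58 = -4.789.
Then σ = (x₂ − x₁)/(z₂ − z₁) = (-1.7 − -7.5)/1.58 = 3.670.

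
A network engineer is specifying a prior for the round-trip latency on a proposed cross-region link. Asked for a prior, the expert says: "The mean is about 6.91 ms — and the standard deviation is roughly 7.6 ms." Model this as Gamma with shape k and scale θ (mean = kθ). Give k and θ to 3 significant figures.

k ≈ 0.827, θ ≈ 8.36

For Gamma(k, scale θ): mean = kθ, variance = kθ², so CV = 1/√k.
CV = SD/mean = 7.6/6.91 = 1.1, hence k = 1/CV² = 0.827.
Then θ = mean/k = 6.91/0.827 = 8.36.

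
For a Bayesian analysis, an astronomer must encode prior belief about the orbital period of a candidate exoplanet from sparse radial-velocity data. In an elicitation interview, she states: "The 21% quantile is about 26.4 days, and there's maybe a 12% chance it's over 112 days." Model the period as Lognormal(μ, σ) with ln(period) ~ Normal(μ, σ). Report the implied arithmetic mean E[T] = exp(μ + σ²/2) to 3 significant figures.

If T ~ Lognormal(μ,σ) then ln T ~ Normal(μ,σ), so the p-quantile of ln T is μ + z_p·σ.
ln(26.4) = 3.273 and ln(112) = 4.718; z_{0.21} = -0.8064, z_{0.88} = 1.175.
σ = (4.718 − 3.273)/(1.175 − (-0.8064)) = 0.729.
μ = 3.273 − (-0.8064)·0.729 = 3.862.
E[T] = exp(μ + σ²/2) = exp(3.862 + 0.2660) = 62 days.

E[T] ≈ 62 days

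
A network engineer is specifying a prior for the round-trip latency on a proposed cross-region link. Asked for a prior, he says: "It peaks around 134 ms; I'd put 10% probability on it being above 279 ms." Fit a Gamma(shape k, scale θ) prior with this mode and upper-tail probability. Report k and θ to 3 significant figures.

Gamma(k,θ) with k>1 has mode (k−1)θ, so θ = 134/(k−1).
Need P(X < 279) = 0.9 with θ tied to k this way. Start at k = 2, θ = 134: P(X<279) ≈ 0.616.
Too low — raise k to concentrate. Iterating converges to k ≈ 4.57.
Then θ = 134/(4.57−1) ≈ 37.5.

k ≈ 4.57, θ ≈ 37.5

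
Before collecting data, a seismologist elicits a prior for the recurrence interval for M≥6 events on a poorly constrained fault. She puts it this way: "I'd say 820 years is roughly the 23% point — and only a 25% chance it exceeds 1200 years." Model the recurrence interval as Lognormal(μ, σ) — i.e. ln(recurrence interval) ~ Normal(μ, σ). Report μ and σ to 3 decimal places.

If T ~ Lognormal(μ,σ) then ln T ~ Normal(μ,σ), so the p-quantile of ln T is μ + z_p·σ.
ln(820) = 6.709 and ln(1200) = 7.09; z_{0.23} = -0.7388, z_{0.75} = 0.6745.
σ = (7.09 − 6.709)/(0.6745 − (-0.7388)) = 0.269.
μ = 6.709 − (-0.7388)·0.269 = 6.908.

μ ≈ 6.908, σ ≈ 0.269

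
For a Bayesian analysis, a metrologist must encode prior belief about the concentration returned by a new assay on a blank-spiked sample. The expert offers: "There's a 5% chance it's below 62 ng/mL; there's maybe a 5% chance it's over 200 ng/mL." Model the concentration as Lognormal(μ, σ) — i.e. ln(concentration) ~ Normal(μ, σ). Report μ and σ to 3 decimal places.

If T ~ Lognormal(μ,σ) then ln T ~ Normal(μ,σ), so the p-quantile of ln T is μ + z_p·σ.
ln(62) = 4.127 and ln(200) = 5.298; z_{0.05} = -1.645, z_{0.95} = 1.645.
σ = (5.298 − 4.127)/(1.645 − (-1.645)) = 0.356.
μ = 4.127 − (-1.645)·0.356 = 4.713.

μ ≈ 4.713, σ ≈ 0.356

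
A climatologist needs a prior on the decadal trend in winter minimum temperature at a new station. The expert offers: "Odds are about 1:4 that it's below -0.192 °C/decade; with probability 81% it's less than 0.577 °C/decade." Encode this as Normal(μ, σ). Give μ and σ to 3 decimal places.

μ = 0.184, σ = 0.447

The p-quantile of Normal(μ,σ) is μ + z_p·σ, with z_{0.2} = -0.8416 and z_{0.81} = 0.8779.
Eliminate σ: μ = (z₂·x₁ − z₁·x₂)/(z₂ − z₁) = (0.8779·-0.192 − (-0.8416)·0.577)/1.72 = 0.184.
Then σ = (x₂ − x₁)/(z₂ − z₁) = (0.577 − -0.192)/1.72 = 0.447.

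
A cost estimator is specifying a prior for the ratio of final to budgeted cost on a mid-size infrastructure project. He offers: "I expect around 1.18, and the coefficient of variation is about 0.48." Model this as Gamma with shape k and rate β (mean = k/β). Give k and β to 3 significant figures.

k ≈ 4.34, β ≈ 3.68

For Gamma(k, rate β): mean = k/β, variance = k/β², so CV = 1/√k.
CV = 0.48, hence k = 1/CV² = 4.34.
Then β = k/mean = 4.34/1.18 = 3.68.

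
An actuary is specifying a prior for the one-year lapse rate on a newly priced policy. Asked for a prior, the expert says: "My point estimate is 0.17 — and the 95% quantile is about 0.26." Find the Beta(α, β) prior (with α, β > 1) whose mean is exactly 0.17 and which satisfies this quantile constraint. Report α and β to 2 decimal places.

α ≈ 9.15, β ≈ 44.67

With mean 0.17 fixed, write α = 0.17s, β = 0.83s where s = α+β.
Need P(θ < 0.26) = 0.95 under Beta(0.17s, 0.83s). Normal approximation: (q−m)/√(m(1−m)/s) ≈ z_{0.95} = 1.64, so s ≈ 0.17·0.83·(1.64)²/(0.26−0.17)² = 47.1.
At s = 47.1: P(θ<0.26) ≈ 0.939. Adjusting to match 0.95 gives s ≈ 53.82.
So α = 0.17·53.82 ≈ 9.15, β = 0.83·53.82 ≈ 44.67.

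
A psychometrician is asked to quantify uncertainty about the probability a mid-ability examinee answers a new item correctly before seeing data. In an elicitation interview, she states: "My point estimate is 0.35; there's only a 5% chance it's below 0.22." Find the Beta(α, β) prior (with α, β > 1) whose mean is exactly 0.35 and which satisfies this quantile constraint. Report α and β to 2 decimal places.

α ≈ 11.43, β ≈ 21.22

With mean 0.35 fixed, write α = 0.35s, β = 0.65s where s = α+β.
Need P(θ < 0.22) = 0.05 under Beta(0.35s, 0.65s). Normal approximation: (q−m)/√(m(1−m)/s) ≈ z_{0.05} = -1.64, so s ≈ 0.35·0.65·(-1.64)²/(0.22−0.35)² = 36.4.
At s = 36.4: P(θ<0.22) ≈ 0.041. Adjusting to match 0.05 gives s ≈ 32.65.
So α = 0.35·32.65 ≈ 11.43, β = 0.65·32.65 ≈ 21.22.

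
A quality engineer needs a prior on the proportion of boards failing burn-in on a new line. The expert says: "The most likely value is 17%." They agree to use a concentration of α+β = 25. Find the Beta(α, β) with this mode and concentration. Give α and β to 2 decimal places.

For α,β > 1 the Beta mode is (α−1)/(α+β−2). With α+β = 25, the mode is (α−1)/23.
Set (α−1)/23 = 0.17 → α = 1 + 0.17·23 = 4.91.
β = 25 − α = 20.09.

α = 4.91, β = 20.09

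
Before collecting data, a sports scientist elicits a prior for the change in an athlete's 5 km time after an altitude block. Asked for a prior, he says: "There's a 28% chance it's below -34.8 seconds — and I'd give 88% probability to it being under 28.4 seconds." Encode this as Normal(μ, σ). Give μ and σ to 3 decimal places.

μ = -13.845, σ = 35.953

For Normal(μ,σ), the p-quantile is μ + z_p·σ. Here z_{0.28} = -0.5828, z_{0.88} = 1.175.
So -34.8 = μ − 0.5828σ and 28.4 = μ + 1.175σ.
Subtracting: σ = (28.4 − -34.8)/(1.175 − (-0.5828)) = 35.953.
Then μ = -34.8 − (-0.5828)·35.953 = -13.845.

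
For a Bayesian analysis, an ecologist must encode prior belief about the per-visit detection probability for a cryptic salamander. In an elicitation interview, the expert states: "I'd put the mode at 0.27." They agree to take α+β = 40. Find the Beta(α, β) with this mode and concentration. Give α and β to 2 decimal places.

α = 11.26, β = 28.74

For α,β > 1 the Beta mode is (α−1)/(α+β−2). With α+β = 40, the mode is (α−1)/38.
Set (α−1)/38 = 0.27 → α = 1 + 0.27·38 = 11.26.
β = 40 − α = 28.74.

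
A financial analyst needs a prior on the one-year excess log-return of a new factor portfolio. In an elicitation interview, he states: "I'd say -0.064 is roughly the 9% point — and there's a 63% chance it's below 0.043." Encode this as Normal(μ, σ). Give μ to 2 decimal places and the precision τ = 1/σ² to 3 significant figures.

μ = 0.02, τ = 244

For Normal(μ,σ), the p-quantile is μ + z_p·σ. Here z_{0.09} = -1.341, z_{0.63} = 0.3319.
So -0.064 = μ − 1.341σ and 0.043 = μ + 0.3319σ.
Subtracting: σ = (0.043 − -0.064)/(0.3319 − (-1.341)) = 0.06.
Then μ = -0.064 − (-1.341)·0.06 = 0.02.
Precision τ = 1/σ² = 1/0.06397² = 244.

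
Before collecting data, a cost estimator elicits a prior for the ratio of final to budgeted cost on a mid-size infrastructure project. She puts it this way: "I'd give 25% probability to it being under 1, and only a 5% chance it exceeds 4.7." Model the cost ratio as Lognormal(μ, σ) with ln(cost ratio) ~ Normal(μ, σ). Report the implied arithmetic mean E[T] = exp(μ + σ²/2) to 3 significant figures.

E[T] ≈ 1.96

If T ~ Lognormal(μ,σ) then ln T ~ Normal(μ,σ), so the p-quantile of ln T is μ + z_p·σ.
ln(1) = 0 and ln(4.7) = 1.548; z_{0.25} = -0.6745, z_{0.95} = 1.645.
σ = (1.548 − 0)/(1.645 − (-0.6745)) = 0.667.
μ = 0 − (-0.6745)·0.667 = 0.450.
E[T] = exp(μ + σ²/2) = exp(0.450 + 0.2226) = 1.96.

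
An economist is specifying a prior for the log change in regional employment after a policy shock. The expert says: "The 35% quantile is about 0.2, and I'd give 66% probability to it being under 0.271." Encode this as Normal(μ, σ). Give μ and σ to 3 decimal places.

μ = 0.234, σ = 0.089

For Normal(μ,σ), the p-quantile is μ + z_p·σ. Here z_{0.35} = -0.3853, z_{0.66} = 0.4125.
So 0.2 = μ − 0.3853σ and 0.271 = μ + 0.4125σ.
Subtracting: σ = (0.271 − 0.2)/(0.4125 − (-0.3853)) = 0.089.
Then μ = 0.2 − (-0.3853)·0.089 = 0.234.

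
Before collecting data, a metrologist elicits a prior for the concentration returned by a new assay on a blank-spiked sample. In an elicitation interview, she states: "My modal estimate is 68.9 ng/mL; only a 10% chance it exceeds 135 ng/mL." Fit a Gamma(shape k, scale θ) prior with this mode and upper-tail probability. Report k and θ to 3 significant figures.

k ≈ 5.23, θ ≈ 16.3

Gamma(k,θ) with k>1 has mode (k−1)θ, so θ = 68.9/(k−1).
Need P(X < 135) = 0.9 with θ tied to k this way. Start at k = 2, θ = 68.9: P(X<135) ≈ 0.583.
Too low — raise k to concentrate. Iterating converges to k ≈ 5.23.
Then θ = 68.9/(5.23−1) ≈ 16.3.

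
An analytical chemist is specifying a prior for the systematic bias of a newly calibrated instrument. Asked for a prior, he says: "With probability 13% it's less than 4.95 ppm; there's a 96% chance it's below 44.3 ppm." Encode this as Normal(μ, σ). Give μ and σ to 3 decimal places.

μ = 20.356, σ = 13.677

The p-quantile of Normal(μ,σ) is μ + z_p·σ, with z_{0.13} = -1.126 and z_{0.96} = 1.751.
Eliminate σ: μ = (z₂·x₁ − z₁·x₂)/(z₂ − z₁) = (1.751·4.95 − (-1.126)·44.3)/2.877 = 20.356.
Then σ = (x₂ − x₁)/(z₂ − z₁) = (44.3 − 4.95)/2.877 = 13.677.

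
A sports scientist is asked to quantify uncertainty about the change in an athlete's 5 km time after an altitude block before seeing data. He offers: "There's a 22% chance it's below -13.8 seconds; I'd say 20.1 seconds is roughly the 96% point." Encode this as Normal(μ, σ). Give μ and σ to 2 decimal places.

μ = -3.42, σ = 13.44

For Normal(μ,σ), the p-quantile is μ + z_p·σ. Here z_{0.22} = -0.7722, z_{0.96} = 1.751.
So -13.8 = μ − 0.7722σ and 20.1 = μ + 1.751σ.
Subtracting: σ = (20.1 − -13.8)/(1.751 − (-0.7722)) = 13.44.
Then μ = -13.8 − (-0.7722)·13.44 = -3.42.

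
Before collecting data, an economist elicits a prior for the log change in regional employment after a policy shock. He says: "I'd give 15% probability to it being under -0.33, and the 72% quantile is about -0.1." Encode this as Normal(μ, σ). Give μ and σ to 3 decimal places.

For Normal(μ,σ), the p-quantile is μ + z_p·σ. Here z_{0.15} = -1.036, z_{0.72} = 0.5828.
So -0.33 = μ − 1.036σ and -0.1 = μ + 0.5828σ.
Subtracting: σ = (-0.1 − -0.33)/(0.5828 − (-1.036)) = 0.142.
Then μ = -0.33 − (-1.036)·0.142 = -0.183.

μ = -0.183, σ = 0.142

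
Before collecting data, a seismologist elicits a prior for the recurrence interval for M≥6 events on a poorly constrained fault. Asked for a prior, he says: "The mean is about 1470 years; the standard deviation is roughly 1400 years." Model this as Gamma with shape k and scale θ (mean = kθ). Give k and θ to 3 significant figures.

k ≈ 1.1, θ ≈ 1330

For Gamma(k, scale θ): mean = kθ, variance = kθ², so CV = 1/√k.
CV = SD/mean = 1400/1470 = 0.9524, hence k = 1/CV² = 1.1.
Then θ = mean/k = 1470/1.1 = 1330.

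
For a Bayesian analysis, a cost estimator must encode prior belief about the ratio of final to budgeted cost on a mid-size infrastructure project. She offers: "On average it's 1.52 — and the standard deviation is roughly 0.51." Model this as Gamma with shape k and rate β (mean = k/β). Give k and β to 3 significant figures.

For Gamma(k, rate β): mean = k/β, variance = k/β², so CV = 1/√k.
CV = SD/mean = 0.51/1.52 = 0.3355, hence k = 1/CV² = 8.88.
Then β = k/mean = 8.88/1.52 = 5.84.

k ≈ 8.88, β ≈ 5.84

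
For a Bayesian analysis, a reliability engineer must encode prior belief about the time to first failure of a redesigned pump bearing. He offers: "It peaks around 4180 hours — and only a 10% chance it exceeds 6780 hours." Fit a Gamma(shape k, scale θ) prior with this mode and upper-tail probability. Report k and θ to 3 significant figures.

k ≈ 9.05, θ ≈ 520

Gamma(k,θ) with k>1 has mode (k−1)θ, so θ = 4180/(k−1).
Need P(X < 6780) = 0.9 with θ tied to k this way. Start at k = 2, θ = 4180: P(X<6780) ≈ 0.482.
Too low — raise k to concentrate. Iterating converges to k ≈ 9.05.
Then θ = 4180/(9.05−1) ≈ 520.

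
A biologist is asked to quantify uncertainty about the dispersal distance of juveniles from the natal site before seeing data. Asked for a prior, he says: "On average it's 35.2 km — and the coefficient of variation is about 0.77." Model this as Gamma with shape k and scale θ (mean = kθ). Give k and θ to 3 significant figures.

For Gamma(k, scale θ): mean = kθ, variance = kθ², so CV = 1/√k.
CV = 0.77, hence k = 1/CV² = 1.69.
Then θ = mean/k = 35.2/1.69 = 20.9.

k ≈ 1.69, θ ≈ 20.9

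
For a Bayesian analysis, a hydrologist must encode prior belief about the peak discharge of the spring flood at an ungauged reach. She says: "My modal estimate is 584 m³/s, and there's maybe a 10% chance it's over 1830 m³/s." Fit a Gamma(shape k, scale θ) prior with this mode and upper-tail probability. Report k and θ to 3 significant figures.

Gamma(k,θ) with k>1 has mode (k−1)θ, so θ = 584/(k−1).
Need P(X < 1830) = 0.9 with θ tied to k this way. Start at k = 2, θ = 584: P(X<1830) ≈ 0.820.
Too low — raise k to concentrate. Iterating converges to k ≈ 2.45.
Then θ = 584/(2.45−1) ≈ 402.

k ≈ 2.45, θ ≈ 402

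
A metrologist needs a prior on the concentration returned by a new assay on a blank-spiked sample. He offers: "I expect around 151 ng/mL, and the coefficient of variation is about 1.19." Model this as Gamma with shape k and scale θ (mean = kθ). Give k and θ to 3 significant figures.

For Gamma(k, scale θ): mean = kθ, variance = kθ², so CV = 1/√k.
CV = 1.19, hence k = 1/CV² = 0.706.
Then θ = mean/k = 151/0.706 = 214.

k ≈ 0.706, θ ≈ 214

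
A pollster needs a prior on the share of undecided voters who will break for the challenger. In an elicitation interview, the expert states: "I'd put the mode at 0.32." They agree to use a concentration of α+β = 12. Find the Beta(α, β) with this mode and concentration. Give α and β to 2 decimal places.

α = 4.20, β = 7.80

For α,β > 1 the Beta mode is (α−1)/(α+β−2). With α+β = 12, the mode is (α−1)/10.
Set (α−1)/10 = 0.32 → α = 1 + 0.32·10 = 4.20.
β = 12 − α = 7.80.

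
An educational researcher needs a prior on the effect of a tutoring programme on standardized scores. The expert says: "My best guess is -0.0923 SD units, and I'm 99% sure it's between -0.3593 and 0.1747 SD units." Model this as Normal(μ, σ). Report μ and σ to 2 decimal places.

A symmetric 99% interval runs μ ± z·σ with z = 2.576.
Half-width = 0.267, so σ = 0.267/2.576 = 0.10.
μ is the stated best guess, -0.09.

μ = -0.09, σ = 0.10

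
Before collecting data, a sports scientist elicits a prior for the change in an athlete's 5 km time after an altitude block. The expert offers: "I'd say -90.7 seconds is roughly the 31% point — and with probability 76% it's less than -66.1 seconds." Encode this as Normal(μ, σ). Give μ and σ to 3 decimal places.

For Normal(μ,σ), the p-quantile is μ + z_p·σ. Here z_{0.31} = -0.4959, z_{0.76} = 0.7063.
So -90.7 = μ − 0.4959σ and -66.1 = μ + 0.7063σ.
Subtracting: σ = (-66.1 − -90.7)/(0.7063 − (-0.4959)) = 20.463.
Then μ = -90.7 − (-0.4959)·20.463 = -80.553.

μ = -80.553, σ = 20.463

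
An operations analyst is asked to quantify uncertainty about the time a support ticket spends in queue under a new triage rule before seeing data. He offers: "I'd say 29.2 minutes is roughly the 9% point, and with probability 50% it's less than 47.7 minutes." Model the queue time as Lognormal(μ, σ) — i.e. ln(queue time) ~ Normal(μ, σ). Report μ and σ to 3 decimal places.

If T ~ Lognormal(μ,σ) then ln T ~ Normal(μ,σ), so the p-quantile of ln T is μ + z_p·σ.
ln(29.2) = 3.374 and ln(47.7) = 3.865; z_{0.09} = -1.341, z_{0.5} = 0.
σ = (3.865 − 3.374)/(0 − (-1.341)) = 0.366.
μ = 3.374 − (-1.341)·0.366 = 3.865.

μ ≈ 3.865, σ ≈ 0.366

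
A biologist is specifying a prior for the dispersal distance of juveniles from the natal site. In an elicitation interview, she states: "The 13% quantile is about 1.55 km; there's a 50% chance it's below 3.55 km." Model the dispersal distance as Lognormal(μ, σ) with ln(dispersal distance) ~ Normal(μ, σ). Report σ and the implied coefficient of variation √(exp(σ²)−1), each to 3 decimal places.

σ ≈ 0.736, CV ≈ 0.847

If T ~ Lognormal(μ,σ) then ln T ~ Normal(μ,σ), so the p-quantile of ln T is μ + z_p·σ.
ln(1.55) = 0.4383 and ln(3.55) = 1.267; z_{0.13} = -1.126, z_{0.5} = 0.
σ = (1.267 − 0.4383)/(0 − (-1.126)) = 0.736.
μ = 0.4383 − (-1.126)·0.736 = 1.267.
CV = √(exp(σ²)−1) = √(exp(0.5413)−1) = 0.847.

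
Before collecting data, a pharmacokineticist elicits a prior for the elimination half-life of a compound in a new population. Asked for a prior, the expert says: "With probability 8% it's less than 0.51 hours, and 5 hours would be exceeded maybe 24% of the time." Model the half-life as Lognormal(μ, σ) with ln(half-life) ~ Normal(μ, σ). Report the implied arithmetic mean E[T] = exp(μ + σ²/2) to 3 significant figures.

If T ~ Lognormal(μ,σ) then ln T ~ Normal(μ,σ), so the p-quantile of ln T is μ + z_p·σ.
ln(0.51) = -0.6733 and ln(5) = 1.609; z_{0.08} = -1.405, z_{0.76} = 0.7063.
σ = (1.609 − -0.6733)/(0.7063 − (-1.405)) = 1.081.
μ = -0.6733 − (-1.405)·1.081 = 0.846.
E[T] = exp(μ + σ²/2) = exp(0.846 + 0.5845) = 4.18 hours.

E[T] ≈ 4.18 hours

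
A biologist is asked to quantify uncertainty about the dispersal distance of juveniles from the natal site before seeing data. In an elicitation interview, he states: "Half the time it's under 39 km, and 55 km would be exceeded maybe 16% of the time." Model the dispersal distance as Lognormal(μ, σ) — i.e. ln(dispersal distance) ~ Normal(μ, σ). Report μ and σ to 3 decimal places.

If T ~ Lognormal(μ,σ) then ln T ~ Normal(μ,σ), so the p-quantile of ln T is μ + z_p·σ.
ln(39) = 3.664 and ln(55) = 4.007; z_{0.5} = 0, z_{0.84} = 0.9945.
σ = (4.007 − 3.664)/(0.9945 − (0)) = 0.346.
μ = 3.664 − (0)·0.346 = 3.664.

μ ≈ 3.664, σ ≈ 0.346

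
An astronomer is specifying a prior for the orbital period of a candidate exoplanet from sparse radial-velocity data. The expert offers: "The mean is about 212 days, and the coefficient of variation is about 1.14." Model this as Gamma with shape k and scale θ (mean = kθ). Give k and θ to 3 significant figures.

k ≈ 0.769, θ ≈ 276

For Gamma(k, scale θ): mean = kθ, variance = kθ², so CV = 1/√k.
CV = 1.14, hence k = 1/CV² = 0.769.
Then θ = mean/k = 212/0.769 = 276.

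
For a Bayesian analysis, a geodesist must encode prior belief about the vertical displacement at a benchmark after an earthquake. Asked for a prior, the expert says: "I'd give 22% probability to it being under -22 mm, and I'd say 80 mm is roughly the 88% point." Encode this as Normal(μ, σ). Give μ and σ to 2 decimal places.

μ = 18.45, σ = 52.38

For Normal(μ,σ), the p-quantile is μ + z_p·σ. Here z_{0.22} = -0.7722, z_{0.88} = 1.175.
So -22 = μ − 0.7722σ and 80 = μ + 1.175σ.
Subtracting: σ = (80 − -22)/(1.175 − (-0.7722)) = 52.38.
Then μ = -22 − (-0.7722)·52.38 = 18.45.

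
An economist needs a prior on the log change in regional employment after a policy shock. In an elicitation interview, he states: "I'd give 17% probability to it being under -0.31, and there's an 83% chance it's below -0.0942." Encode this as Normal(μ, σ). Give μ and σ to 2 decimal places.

The p-quantile of Normal(μ,σ) is μ + z_p·σ, with z_{0.17} = -0.9542 and z_{0.83} = 0.9542.
Eliminate σ: μ = (z₂·x₁ − z₁·x₂)/(z₂ − z₁) = (0.9542·-0.31 − (-0.9542)·-0.0942)/1.908 = -0.20.
Then σ = (x₂ − x₁)/(z₂ − z₁) = (-0.0942 − -0.31)/1.908 = 0.11.

μ = -0.20, σ = 0.11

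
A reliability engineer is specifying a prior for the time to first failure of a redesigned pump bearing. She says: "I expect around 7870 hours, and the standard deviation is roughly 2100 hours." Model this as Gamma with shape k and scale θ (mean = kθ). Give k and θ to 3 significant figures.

k ≈ 14, θ ≈ 560

For Gamma(k, scale θ): mean = kθ, variance = kθ², so CV = 1/√k.
CV = SD/mean = 2100/7870 = 0.2668, hence k = 1/CV² = 14.
Then θ = mean/k = 7870/14 = 560.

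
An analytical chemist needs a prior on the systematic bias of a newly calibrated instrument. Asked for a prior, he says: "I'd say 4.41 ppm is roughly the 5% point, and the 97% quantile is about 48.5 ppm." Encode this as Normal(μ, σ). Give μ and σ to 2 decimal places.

The p-quantile of Normal(μ,σ) is μ + z_p·σ, with z_{0.05} = -1.645 and z_{0.97} = 1.881.
Eliminate σ: μ = (z₂·x₁ − z₁·x₂)/(z₂ − z₁) = (1.881·4.41 − (-1.645)·48.5)/3.526 = 24.98.
Then σ = (x₂ − x₁)/(z₂ − z₁) = (48.5 − 4.41)/3.526 = 12.51.

μ = 24.98, σ = 12.51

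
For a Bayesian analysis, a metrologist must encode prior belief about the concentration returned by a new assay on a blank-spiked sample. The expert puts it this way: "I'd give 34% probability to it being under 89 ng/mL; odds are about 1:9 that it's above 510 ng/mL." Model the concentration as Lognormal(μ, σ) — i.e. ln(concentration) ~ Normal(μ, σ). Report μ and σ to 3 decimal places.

μ ≈ 4.914, σ ≈ 1.031

If T ~ Lognormal(μ,σ) then ln T ~ Normal(μ,σ), so the p-quantile of ln T is μ + z_p·σ.
ln(89) = 4.489 and ln(510) = 6.234; z_{0.34} = -0.4125, z_{0.9} = 1.282.
σ = (6.234 − 4.489)/(1.282 − (-0.4125)) = 1.031.
μ = 4.489 − (-0.4125)·1.031 = 4.914.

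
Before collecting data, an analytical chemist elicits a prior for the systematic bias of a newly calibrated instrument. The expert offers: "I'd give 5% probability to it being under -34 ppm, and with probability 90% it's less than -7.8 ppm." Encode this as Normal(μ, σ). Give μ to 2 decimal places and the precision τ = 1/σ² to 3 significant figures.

For Normal(μ,σ), the p-quantile is μ + z_p·σ. Here z_{0.05} = -1.645, z_{0.9} = 1.282.
So -34 = μ − 1.645σ and -7.8 = μ + 1.282σ.
Subtracting: σ = (-7.8 − -34)/(1.282 − (-1.645)) = 8.95.
Then μ = -34 − (-1.645)·8.95 = -19.27.
Precision τ = 1/σ² = 1/8.953² = 0.0125.

μ = -19.27, τ = 0.0125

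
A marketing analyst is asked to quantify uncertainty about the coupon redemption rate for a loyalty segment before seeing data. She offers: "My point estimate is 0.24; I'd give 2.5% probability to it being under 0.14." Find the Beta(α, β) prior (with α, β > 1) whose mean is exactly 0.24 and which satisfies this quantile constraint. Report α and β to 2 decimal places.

With mean 0.24 fixed, write α = 0.24s, β = 0.76s where s = α+β.
Need P(θ < 0.14) = 0.025 under Beta(0.24s, 0.76s). Normal approximation: (q−m)/√(m(1−m)/s) ≈ z_{0.025} = -1.96, so s ≈ 0.24·0.76·(-1.96)²/(0.14−0.24)² = 70.1.
At s = 70.1: P(θ<0.14) ≈ 0.015. Adjusting to match 0.025 gives s ≈ 57.80.
So α = 0.24·57.80 ≈ 13.87, β = 0.76·57.80 ≈ 43.93.

α ≈ 13.87, β ≈ 43.93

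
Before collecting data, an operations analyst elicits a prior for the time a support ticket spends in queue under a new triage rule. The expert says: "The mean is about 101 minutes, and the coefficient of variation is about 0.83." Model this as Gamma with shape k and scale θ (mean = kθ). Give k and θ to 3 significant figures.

k ≈ 1.45, θ ≈ 69.6

For Gamma(k, scale θ): mean = kθ, variance = kθ², so CV = 1/√k.
CV = 0.83, hence k = 1/CV² = 1.45.
Then θ = mean/k = 101/1.45 = 69.6.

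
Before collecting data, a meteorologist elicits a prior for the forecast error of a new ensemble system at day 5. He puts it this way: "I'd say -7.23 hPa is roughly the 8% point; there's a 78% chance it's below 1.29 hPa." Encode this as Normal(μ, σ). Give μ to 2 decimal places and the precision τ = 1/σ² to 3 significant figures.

The p-quantile of Normal(μ,σ) is μ + z_p·σ, with z_{0.08} = -1.405 and z_{0.78} = 0.7722.
Eliminate σ: μ = (z₂·x₁ − z₁·x₂)/(z₂ − z₁) = (0.7722·-7.23 − (-1.405)·1.29)/2.177 = -1.73.
Then σ = (x₂ − x₁)/(z₂ − z₁) = (1.29 − -7.23)/2.177 = 3.91.
Precision τ = 1/σ² = 1/3.913² = 0.0653.

μ = -1.73, τ = 0.0653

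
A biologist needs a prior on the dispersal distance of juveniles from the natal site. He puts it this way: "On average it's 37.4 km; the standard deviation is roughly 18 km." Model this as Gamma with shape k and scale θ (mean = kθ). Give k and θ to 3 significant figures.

For Gamma(k, scale θ): mean = kθ, variance = kθ², so CV = 1/√k.
CV = SD/mean = 18/37.4 = 0.4813, hence k = 1/CV² = 4.32.
Then θ = mean/k = 37.4/4.32 = 8.66.

k ≈ 4.32, θ ≈ 8.66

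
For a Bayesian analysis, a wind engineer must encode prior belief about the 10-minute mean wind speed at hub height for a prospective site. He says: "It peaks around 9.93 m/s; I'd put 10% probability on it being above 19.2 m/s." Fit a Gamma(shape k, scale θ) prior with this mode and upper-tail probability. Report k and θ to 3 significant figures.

Gamma(k,θ) with k>1 has mode (k−1)θ, so θ = 9.93/(k−1).
Need P(X < 19.2) = 0.9 with θ tied to k this way. Start at k = 2, θ = 9.93: P(X<19.2) ≈ 0.576.
Too low — raise k to concentrate. Iterating converges to k ≈ 5.4.
Then θ = 9.93/(5.4−1) ≈ 2.26.

k ≈ 5.4, θ ≈ 2.26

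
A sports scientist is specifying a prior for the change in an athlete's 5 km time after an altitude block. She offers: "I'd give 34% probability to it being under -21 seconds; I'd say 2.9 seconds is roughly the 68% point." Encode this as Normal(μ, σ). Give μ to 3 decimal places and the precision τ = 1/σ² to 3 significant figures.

μ = -9.800, τ = 0.00136

For Normal(μ,σ), the p-quantile is μ + z_p·σ. Here z_{0.34} = -0.4125, z_{0.68} = 0.4677.
So -21 = μ − 0.4125σ and 2.9 = μ + 0.4677σ.
Subtracting: σ = (2.9 − -21)/(0.4677 − (-0.4125)) = 27.154.
Then μ = -21 − (-0.4125)·27.154 = -9.800.
Precision τ = 1/σ² = 1/27.15² = 0.00136.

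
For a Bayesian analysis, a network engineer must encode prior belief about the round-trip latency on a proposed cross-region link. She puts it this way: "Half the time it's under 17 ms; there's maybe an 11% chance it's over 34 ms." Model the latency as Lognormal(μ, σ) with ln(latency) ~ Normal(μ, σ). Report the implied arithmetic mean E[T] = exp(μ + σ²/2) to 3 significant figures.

E[T] ≈ 19.9 ms

If T ~ Lognormal(μ,σ) then ln T ~ Normal(μ,σ), so the p-quantile of ln T is μ + z_p·σ.
ln(17) = 2.833 and ln(34) = 3.526; z_{0.5} = 0, z_{0.89} = 1.227.
σ = (3.526 − 2.833)/(1.227 − (0)) = 0.565.
μ = 2.833 − (0)·0.565 = 2.833.
E[T] = exp(μ + σ²/2) = exp(2.833 + 0.1597) = 19.9 ms.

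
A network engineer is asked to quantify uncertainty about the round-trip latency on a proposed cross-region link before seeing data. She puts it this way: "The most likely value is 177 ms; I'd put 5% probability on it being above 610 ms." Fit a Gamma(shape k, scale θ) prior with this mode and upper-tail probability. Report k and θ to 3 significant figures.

Gamma(k,θ) with k>1 has mode (k−1)θ, so θ = 177/(k−1).
Need P(X < 610) = 0.95 with θ tied to k this way. Start at k = 2, θ = 177: P(X<610) ≈ 0.858.
Too low — raise k to concentrate. Iterating converges to k ≈ 2.69.
Then θ = 177/(2.69−1) ≈ 105.

k ≈ 2.69, θ ≈ 105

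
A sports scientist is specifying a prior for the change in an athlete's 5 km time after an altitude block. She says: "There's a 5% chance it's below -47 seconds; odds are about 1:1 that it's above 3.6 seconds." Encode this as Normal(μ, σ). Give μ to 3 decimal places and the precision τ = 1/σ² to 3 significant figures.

μ = 3.600, τ = 0.00106

For Normal(μ,σ), the p-quantile is μ + z_p·σ. Here z_{0.05} = -1.645, z_{0.5} = 0.
So -47 = μ − 1.645σ and 3.6 = μ + 0σ.
Subtracting: σ = (3.6 − -47)/(0 − (-1.645)) = 30.763.
Then μ = -47 − (-1.645)·30.763 = 3.600.
Precision τ = 1/σ² = 1/30.76² = 0.00106.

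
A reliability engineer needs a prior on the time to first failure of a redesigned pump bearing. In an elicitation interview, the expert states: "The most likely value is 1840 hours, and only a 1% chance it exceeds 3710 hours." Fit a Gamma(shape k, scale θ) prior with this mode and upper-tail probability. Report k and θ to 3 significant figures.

k ≈ 11, θ ≈ 185

Gamma(k,θ) with k>1 has mode (k−1)θ, so θ = 1840/(k−1).
Need P(X < 3710) = 0.99 with θ tied to k this way. Start at k = 2, θ = 1840: P(X<3710) ≈ 0.598.
Too low — raise k to concentrate. Iterating converges to k ≈ 11.
Then θ = 1840/(11−1) ≈ 185.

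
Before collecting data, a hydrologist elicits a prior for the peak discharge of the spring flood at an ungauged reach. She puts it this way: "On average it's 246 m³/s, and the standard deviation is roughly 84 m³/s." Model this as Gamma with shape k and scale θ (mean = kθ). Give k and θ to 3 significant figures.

For Gamma(k, scale θ): mean = kθ, variance = kθ², so CV = 1/√k.
CV = SD/mean = 84/246 = 0.3415, hence k = 1/CV² = 8.58.
Then θ = mean/k = 246/8.58 = 28.7.

k ≈ 8.58, θ ≈ 28.7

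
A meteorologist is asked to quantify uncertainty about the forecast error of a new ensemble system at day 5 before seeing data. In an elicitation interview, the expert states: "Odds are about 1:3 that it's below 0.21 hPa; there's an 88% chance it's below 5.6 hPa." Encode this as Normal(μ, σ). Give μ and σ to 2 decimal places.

The p-quantile of Normal(μ,σ) is μ + z_p·σ, with z_{0.25} = -0.6745 and z_{0.88} = 1.175.
Eliminate σ: μ = (z₂·x₁ − z₁·x₂)/(z₂ − z₁) = (1.175·0.21 − (-0.6745)·5.6)/1.849 = 2.18.
Then σ = (x₂ − x₁)/(z₂ − z₁) = (5.6 − 0.21)/1.849 = 2.91.

μ = 2.18, σ = 2.91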